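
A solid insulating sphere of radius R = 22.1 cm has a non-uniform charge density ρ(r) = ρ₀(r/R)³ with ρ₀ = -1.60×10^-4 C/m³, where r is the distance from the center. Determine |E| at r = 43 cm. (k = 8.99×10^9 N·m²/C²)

E ≈ 1.76×10^5 N/C

By spherical symmetry E is radial; choose a Gaussian sphere of radius r = 43 cm (r > R, all charge enclosed).
Q_enc = 4π ∫₀^R ρ₀(r'/R)^3 r'² dr' = 4πρ₀R³/6 = -3.617×10^-6 C.
Since E is radial and uniform over the Gaussian sphere, Φ = E·4πr² = Q_enc/ε₀.
E = k|Q_enc|/r² = (8.99×10^9)(3.617×10^-6)/(0.43)² = 1.76×10^5 N/C.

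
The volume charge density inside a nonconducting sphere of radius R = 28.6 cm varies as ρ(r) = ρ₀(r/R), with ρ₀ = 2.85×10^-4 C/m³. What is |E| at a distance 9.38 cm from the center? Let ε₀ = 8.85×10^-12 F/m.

2.48×10^5 V/m

Take a concentric spherical Gaussian surface of radius r = 9.38 cm (r < R).
Q_enc = ∫₀^r ρ(r')·4πr'² dr' = (4πρ₀/R) ∫₀^r r'^3 dr' = 4πρ₀ r^4/(4·R) = 2.423e-7 C.
Gauss's law: E·4πr² = Q_enc/ε₀.
E = |Q_enc|/(4πε₀r²) = (2.423×10^-7)/(4π·8.85×10^-12·(0.0938)²) = 2.48e5 N/C.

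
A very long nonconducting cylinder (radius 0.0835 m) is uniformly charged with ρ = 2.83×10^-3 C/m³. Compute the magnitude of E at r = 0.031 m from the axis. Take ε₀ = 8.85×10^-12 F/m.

E ≈ 4.96e6 V/m

Coaxial Gaussian cylinder, radius r = 0.031 m, length L (r < R).
Charge inside radius r per length L is ρ·πr²·L, so λ_enc = ρπr² = 8.544×10^-6 C/m.
Gauss's law: E·2πrL = λ_enc L/ε₀.
E = |λ_enc|/(2πε₀r) = (8.544e-6)/(2π·8.85×10^-12·0.031) = 4.96×10^6 N/C.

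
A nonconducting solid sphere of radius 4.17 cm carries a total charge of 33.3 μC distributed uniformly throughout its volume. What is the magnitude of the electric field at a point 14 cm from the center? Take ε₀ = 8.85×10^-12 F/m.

Use a concentric Gaussian sphere at r = 14 cm (r > R, so the entire charge is enclosed).
Q_enc = 33.3 μC = 3.33×10^-5 C.
Since E is radial and uniform over the Gaussian sphere, Φ = E·4πr² = Q_enc/ε₀.
E = |Q_enc|/(4πε₀r²) = (3.33e-5)/(4π·8.85×10^-12·(0.14)²) = 1.53e7 N/C.

|E| ≈ 1.53×10^7 V/m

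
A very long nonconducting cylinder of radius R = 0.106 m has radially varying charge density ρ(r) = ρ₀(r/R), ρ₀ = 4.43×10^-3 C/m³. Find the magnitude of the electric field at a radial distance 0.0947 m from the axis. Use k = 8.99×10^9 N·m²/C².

By cylindrical symmetry E is radial; use a coaxial Gaussian cylinder of radius 0.0947 m and length L (r < R).
Integrating ρ over the cross-section to radius r: λ_enc = (2πρ₀/R) ∫₀^r r'^2 dr' = 2πρ₀ r^3/(3·R) = 7.434×10^-5 C/m.
Gauss's law: E·2πrL = λ_enc L/ε₀.
E = 2k|λ_enc|/r = 2(8.99×10^9)(7.434e-5)/(0.0947) = 1.41×10^7 N/C.

E = 1.41e7 N/C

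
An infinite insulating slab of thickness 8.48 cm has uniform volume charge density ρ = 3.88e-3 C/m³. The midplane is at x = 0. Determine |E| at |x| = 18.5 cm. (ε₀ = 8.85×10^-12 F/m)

The point |x| = 18.5 cm lies outside the slab (half-thickness 0.0424 m). A symmetric pillbox spanning the full slab encloses Q_enc = ρ·d·A.
Flux = 2EA ⇒ E = |ρ|d/(2ε₀), independent of distance outside.
E = (3.88e-3)(0.0848)/(2·8.85×10^-12) = 1.86×10^7 N/C.

E ≈ 1.86×10^7 V/m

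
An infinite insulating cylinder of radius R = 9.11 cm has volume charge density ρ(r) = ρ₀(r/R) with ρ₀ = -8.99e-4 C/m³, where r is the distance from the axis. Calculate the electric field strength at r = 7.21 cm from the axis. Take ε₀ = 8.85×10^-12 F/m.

Take a coaxial cylindrical Gaussian surface of radius r = 7.21 cm and length L (r < R).
Integrating ρ over the cross-section to radius r: λ_enc = (2πρ₀/R) ∫₀^r r'^2 dr' = 2πρ₀ r^3/(3·R) = -7.747×10^-6 C/m.
Gauss's law: E·2πrL = λ_enc L/ε₀.
E = |λ_enc|/(2πε₀r) = (7.747×10^-6)/(2π·8.85×10^-12·0.0721) = 1.93×10^6 N/C.

|E| = 1.93×10^6 V/m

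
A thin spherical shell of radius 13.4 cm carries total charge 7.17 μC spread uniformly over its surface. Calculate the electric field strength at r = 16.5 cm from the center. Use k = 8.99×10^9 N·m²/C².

|E| ≈ 2.37e6 V/m

By spherical symmetry E is radial; choose a Gaussian sphere of radius r = 16.5 cm (r > 13.4 cm).
The entire shell is enclosed: Q_enc = 7.17×10^-6 C.
Applying ∮E·dA = Q_enc/ε₀ with Φ = E(4πr²):
E = k|Q_enc|/r² = (8.99×10^9)(7.17×10^-6)/(0.165)² = 2.37e6 N/C.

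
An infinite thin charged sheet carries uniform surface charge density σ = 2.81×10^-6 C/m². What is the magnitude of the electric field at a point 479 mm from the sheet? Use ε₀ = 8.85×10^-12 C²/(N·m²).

The symmetry is planar: E is normal to the sheet and the same magnitude on both sides. Take a pillbox straddling the sheet with end-cap area A.
Only the two end caps contribute flux: Φ = 2EA. With Q_enc = σA, Gauss's law gives E = |σ|/(2ε₀).
E = |σ|/(2ε₀) = (2.81e-6)/(2·8.85×10^-12) = 1.59e5 N/C.

|E| ≈ 1.59e5 N/C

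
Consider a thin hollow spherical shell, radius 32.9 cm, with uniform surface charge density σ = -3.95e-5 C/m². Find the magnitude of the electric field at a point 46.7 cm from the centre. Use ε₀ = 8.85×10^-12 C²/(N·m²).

|E| = 2.22×10^6 N/C

By spherical symmetry E is radial; choose a Gaussian sphere of radius r = 46.7 cm (r > 32.9 cm).
The entire shell is enclosed: Q_enc = σ·4πR² = (-3.95×10^-5)·4π·(0.329)² = -5.373×10^-5 C.
Gauss's law: E·4πr² = Q_enc/ε₀.
E = |Q_enc|/(4πε₀r²) = (5.373×10^-5)/(4π·8.85×10^-12·(0.467)²) = 2.22e6 N/C.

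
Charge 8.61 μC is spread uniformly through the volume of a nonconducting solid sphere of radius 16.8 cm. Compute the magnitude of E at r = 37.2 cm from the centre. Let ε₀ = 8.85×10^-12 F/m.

5.59×10^5 N/C

Take a concentric spherical Gaussian surface of radius r = 37.2 cm (r > R, so the entire charge is enclosed).
Q_enc = 8.61 μC = 8.61×10^-6 C.
By Gauss's law, ∮E·dA = E·4πr² = Q_enc/ε₀.
E = |Q_enc|/(4πε₀r²) = (8.61×10^-6)/(4π·8.85×10^-12·(0.372)²) = 5.59e5 N/C.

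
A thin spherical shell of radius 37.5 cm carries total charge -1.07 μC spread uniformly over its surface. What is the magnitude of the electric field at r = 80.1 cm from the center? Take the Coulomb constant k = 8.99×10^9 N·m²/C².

1.50×10^4 V/m

By spherical symmetry E is radial; choose a Gaussian sphere of radius r = 80.1 cm (r > 37.5 cm).
The entire shell is enclosed: Q_enc = -1.07×10^-6 C.
Since E is radial and uniform over the Gaussian sphere, Φ = E·4πr² = Q_enc/ε₀.
E = k|Q_enc|/r² = (8.99×10^9)(1.07e-6)/(0.801)² = 1.50e4 N/C.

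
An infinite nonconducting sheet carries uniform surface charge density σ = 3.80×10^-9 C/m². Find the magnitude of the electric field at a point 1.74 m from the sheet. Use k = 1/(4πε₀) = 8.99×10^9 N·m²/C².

The symmetry is planar: E is normal to the sheet and the same magnitude on both sides. Take a pillbox straddling the sheet with end-cap area A.
Only the two end caps contribute flux: Φ = 2EA. With Q_enc = σA, Gauss's law gives E = |σ|/(2ε₀).
E = 2πk|σ| = 2π(8.99×10^9)(3.80×10^-9) = 215 N/C.

|E| ≈ 215 N/C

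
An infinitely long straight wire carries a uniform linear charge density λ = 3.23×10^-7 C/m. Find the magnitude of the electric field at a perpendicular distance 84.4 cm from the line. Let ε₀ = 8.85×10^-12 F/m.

Take a coaxial cylindrical Gaussian surface of radius r = 84.4 cm and length L.
Q_enc = λL, so λ_enc = 3.23×10^-7 C/m.
Since E is radial and uniform over the curved surface, Φ = E·2πrL = Q_enc/ε₀ = λ_enc L/ε₀.
E = |λ_enc|/(2πε₀r) = (3.23×10^-7)/(2π·8.85×10^-12·0.844) = 6.88×10^3 N/C.

6.88e3 N/C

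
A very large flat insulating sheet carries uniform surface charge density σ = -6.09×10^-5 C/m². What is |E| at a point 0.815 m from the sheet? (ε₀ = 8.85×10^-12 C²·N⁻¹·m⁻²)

By planar symmetry E is perpendicular to the sheet and uniform; use a Gaussian pillbox with flat faces of area A on each side of the sheet.
Only the two end caps contribute flux: Φ = 2EA. With Q_enc = σA, Gauss's law gives E = |σ|/(2ε₀).
E = |σ|/(2ε₀) = (6.09×10^-5)/(2·8.85×10^-12) = 3.44×10^6 N/C.

E ≈ 3.44×10^6 N/C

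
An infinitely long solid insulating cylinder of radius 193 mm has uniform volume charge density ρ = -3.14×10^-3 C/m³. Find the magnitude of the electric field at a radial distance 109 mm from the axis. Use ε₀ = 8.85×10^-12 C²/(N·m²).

By cylindrical symmetry E is radial; use a coaxial Gaussian cylinder of radius 109 mm and length L (r < R).
Charge inside radius r per length L is ρ·πr²·L, so λ_enc = ρπr² = -1.172e-4 C/m.
By Gauss's law (flux through the curved wall only), E·2πrL = λ_enc L/ε₀.
E = |λ_enc|/(2πε₀r) = (1.172e-4)/(2π·8.85×10^-12·0.109) = 1.93×10^7 N/C.

E = 1.93×10^7 N/C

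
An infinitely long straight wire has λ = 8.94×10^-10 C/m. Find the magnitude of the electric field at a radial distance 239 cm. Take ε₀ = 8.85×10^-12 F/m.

E ≈ 6.73 N/C

By cylindrical symmetry E is radial; use a coaxial Gaussian cylinder of radius 239 cm and length L.
Q_enc = λL, so λ_enc = 8.94×10^-10 C/m.
By Gauss's law (flux through the curved wall only), E·2πrL = λ_enc L/ε₀.
E = |λ_enc|/(2πε₀r) = (8.94×10^-10)/(2π·8.85×10^-12·2.39) = 6.73 N/C.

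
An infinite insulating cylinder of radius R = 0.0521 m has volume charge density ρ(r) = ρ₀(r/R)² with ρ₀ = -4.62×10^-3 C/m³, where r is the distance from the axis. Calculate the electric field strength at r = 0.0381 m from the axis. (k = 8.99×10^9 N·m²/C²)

E = 2.66e6 N/C

Choose a coaxial cylinder of radius r = 0.0381 m (arbitrary length L) as the Gaussian surface (r < R).
λ_enc = ∫₀^r ρ(r')·2πr' dr' = (2πρ₀/R²)·r^4/4 = -5.634×10^-6 C/m.
By Gauss's law (flux through the curved wall only), E·2πrL = λ_enc L/ε₀.
E = 2k|λ_enc|/r = 2(8.99×10^9)(5.634×10^-6)/(0.0381) = 2.66e6 N/C.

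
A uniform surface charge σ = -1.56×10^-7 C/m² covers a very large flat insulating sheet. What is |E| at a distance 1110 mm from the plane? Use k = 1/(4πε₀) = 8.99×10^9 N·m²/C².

The symmetry is planar: E is normal to the sheet and the same magnitude on both sides. Take a pillbox straddling the sheet with end-cap area A.
Only the two end caps contribute flux: Φ = 2EA. With Q_enc = σA, Gauss's law gives E = |σ|/(2ε₀).
E = 2πk|σ| = 2π(8.99×10^9)(1.56×10^-7) = 8.81×10^3 N/C.

|E| ≈ 8.81e3 N/C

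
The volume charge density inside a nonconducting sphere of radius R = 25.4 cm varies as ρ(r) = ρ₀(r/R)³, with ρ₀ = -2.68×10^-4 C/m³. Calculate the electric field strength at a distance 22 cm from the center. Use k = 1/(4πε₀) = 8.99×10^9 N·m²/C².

By spherical symmetry E is radial; choose a Gaussian sphere of radius r = 22 cm (r < R).
Q_enc = ∫₀^r ρ(r')·4πr'² dr' = (4πρ₀/R³) ∫₀^r r'^5 dr' = 4πρ₀ r^6/(6·R³) = -3.884×10^-6 C.
Applying ∮E·dA = Q_enc/ε₀ with Φ = E(4πr²):
E = k|Q_enc|/r² = (8.99×10^9)(3.884×10^-6)/(0.22)² = 7.21×10^5 N/C.

7.21e5 V/m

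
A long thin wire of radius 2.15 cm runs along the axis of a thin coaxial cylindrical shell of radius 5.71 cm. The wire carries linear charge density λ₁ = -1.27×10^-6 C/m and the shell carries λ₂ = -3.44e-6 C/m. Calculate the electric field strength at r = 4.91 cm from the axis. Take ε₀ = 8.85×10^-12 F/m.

|E| ≈ 4.65×10^5 V/m

Coaxial Gaussian cylinder, radius r = 4.91 cm, length L (between the conductors, 2.15 cm < r < 5.71 cm).
Only the inner wire is enclosed; the outer shell contributes nothing inside itself. λ_enc = λ₁ = -1.27×10^-6 C/m.
By Gauss's law (flux through the curved wall only), E·2πrL = λ_enc L/ε₀.
E = |λ_enc|/(2πε₀r) = (1.27×10^-6)/(2π·8.85×10^-12·0.0491) = 4.65×10^5 N/C.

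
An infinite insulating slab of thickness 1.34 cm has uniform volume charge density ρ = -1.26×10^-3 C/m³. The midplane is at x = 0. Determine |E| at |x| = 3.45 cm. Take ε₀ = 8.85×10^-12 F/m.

The point |x| = 3.45 cm lies outside the slab (half-thickness 0.0067 m). A symmetric pillbox spanning the full slab encloses Q_enc = ρ·d·A.
Flux = 2EA ⇒ E = |ρ|d/(2ε₀), independent of distance outside.
E = (1.26×10^-3)(0.0134)/(2·8.85×10^-12) = 9.54×10^5 N/C.

9.54e5 N/C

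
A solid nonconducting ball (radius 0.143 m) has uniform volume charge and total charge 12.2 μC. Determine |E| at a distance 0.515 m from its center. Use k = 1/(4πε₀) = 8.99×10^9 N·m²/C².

E ≈ 4.14e5 V/m

By spherical symmetry E is radial; choose a Gaussian sphere of radius r = 0.515 m (r > R, so the entire charge is enclosed).
Q_enc = 12.2 μC = 1.22×10^-5 C.
Since E is radial and uniform over the Gaussian sphere, Φ = E·4πr² = Q_enc/ε₀.
E = k|Q_enc|/r² = (8.99×10^9)(1.22×10^-5)/(0.515)² = 4.14×10^5 N/C.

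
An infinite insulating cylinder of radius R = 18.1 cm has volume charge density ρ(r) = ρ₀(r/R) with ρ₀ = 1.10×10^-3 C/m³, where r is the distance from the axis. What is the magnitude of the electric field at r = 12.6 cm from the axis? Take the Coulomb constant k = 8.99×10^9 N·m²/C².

|E| ≈ 3.63×10^6 N/C

By cylindrical symmetry E is radial; use a coaxial Gaussian cylinder of radius 12.6 cm and length L (r < R).
λ_enc = ∫₀^r ρ(r')·2πr' dr' = (2πρ₀/R)·r^3/3 = 2.546e-5 C/m.
By Gauss's law (flux through the curved wall only), E·2πrL = λ_enc L/ε₀.
E = 2k|λ_enc|/r = 2(8.99×10^9)(2.546×10^-5)/(0.126) = 3.63×10^6 N/C.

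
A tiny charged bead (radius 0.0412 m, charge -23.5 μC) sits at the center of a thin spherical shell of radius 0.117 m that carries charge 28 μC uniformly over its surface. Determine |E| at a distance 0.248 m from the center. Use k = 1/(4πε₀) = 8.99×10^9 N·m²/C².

|E| = 6.58×10^5 N/C

By spherical symmetry E is radial; choose a Gaussian sphere of radius r = 0.248 m (r > 0.117 m, enclosing both).
Q_enc = (-23.5 μC) + (28 μC) = 4.50×10^-6 C.
Since E is radial and uniform over the Gaussian sphere, Φ = E·4πr² = Q_enc/ε₀.
E = k|Q_enc|/r² = (8.99×10^9)(4.50×10^-6)/(0.248)² = 6.58×10^5 N/C.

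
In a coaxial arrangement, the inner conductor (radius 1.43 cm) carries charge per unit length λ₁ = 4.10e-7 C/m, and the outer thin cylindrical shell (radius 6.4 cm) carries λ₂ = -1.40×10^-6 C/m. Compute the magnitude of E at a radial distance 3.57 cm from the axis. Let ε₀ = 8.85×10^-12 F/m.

Coaxial Gaussian cylinder, radius r = 3.57 cm, length L (between the conductors, 1.43 cm < r < 6.4 cm).
The shell at 6.4 cm lies outside the Gaussian surface, so λ_enc = λ₁ = 4.10×10^-7 C/m.
Applying ∮E·dA = Q_enc/ε₀ with the end caps contributing no flux:
E = |λ_enc|/(2πε₀r) = (4.10×10^-7)/(2π·8.85×10^-12·0.0357) = 2.07×10^5 N/C.

|E| ≈ 2.07×10^5 N/C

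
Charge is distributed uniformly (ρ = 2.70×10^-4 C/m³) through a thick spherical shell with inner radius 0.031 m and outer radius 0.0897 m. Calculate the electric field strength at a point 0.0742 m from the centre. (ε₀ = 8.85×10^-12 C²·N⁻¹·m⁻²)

By spherical symmetry E is radial; choose a Gaussian sphere of radius r = 0.0742 m (within the shell material, 0.031 m < r < 0.0897 m).
Enclosed charge is the volume from a to r: Q_enc = (4π/3)ρ(r³ − a³) = 4.283×10^-7 C.
Gauss's law: E·4πr² = Q_enc/ε₀.
E = |Q_enc|/(4πε₀r²) = (4.283×10^-7)/(4π·8.85×10^-12·(0.0742)²) = 7.00×10^5 N/C.

E = 7.00×10^5 N/C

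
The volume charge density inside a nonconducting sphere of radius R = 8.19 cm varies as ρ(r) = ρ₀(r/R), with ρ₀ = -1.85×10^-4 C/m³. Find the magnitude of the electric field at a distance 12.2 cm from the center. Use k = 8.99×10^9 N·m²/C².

Symmetry ⇒ E = E(r) r̂. Gaussian sphere of radius r = 12.2 cm (r > R, all charge enclosed).
Q_enc = 4π ∫₀^R ρ₀(r'/R)^1 r'² dr' = 4πρ₀R³/4 = -3.193×10^-7 C.
Since E is radial and uniform over the Gaussian sphere, Φ = E·4πr² = Q_enc/ε₀.
E = k|Q_enc|/r² = (8.99×10^9)(3.193e-7)/(0.122)² = 1.93×10^5 N/C.

|E| = 1.93×10^5 N/C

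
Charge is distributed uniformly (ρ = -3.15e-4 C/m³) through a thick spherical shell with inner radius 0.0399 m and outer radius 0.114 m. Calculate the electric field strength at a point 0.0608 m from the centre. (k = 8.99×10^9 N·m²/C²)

Take a concentric spherical Gaussian surface of radius r = 0.0608 m (within the shell material, 0.0399 m < r < 0.114 m).
Enclosed charge is the volume from a to r: Q_enc = (4π/3)ρ(r³ − a³) = -2.127×10^-7 C.
Since E is radial and uniform over the Gaussian sphere, Φ = E·4πr² = Q_enc/ε₀.
E = k|Q_enc|/r² = (8.99×10^9)(2.127×10^-7)/(0.0608)² = 5.17×10^5 N/C.

|E| = 5.17×10^5 N/C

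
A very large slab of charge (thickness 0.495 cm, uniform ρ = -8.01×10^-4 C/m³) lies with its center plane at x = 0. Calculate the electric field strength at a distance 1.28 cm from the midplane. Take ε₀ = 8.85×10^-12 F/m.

The point |x| = 1.28 cm lies outside the slab (half-thickness 0.002475 m). A symmetric pillbox spanning the full slab encloses Q_enc = ρ·d·A.
Flux = 2EA ⇒ E = |ρ|d/(2ε₀), independent of distance outside.
E = (8.01e-4)(0.00495)/(2·8.85×10^-12) = 2.24×10^5 N/C.

|E| ≈ 2.24e5 N/C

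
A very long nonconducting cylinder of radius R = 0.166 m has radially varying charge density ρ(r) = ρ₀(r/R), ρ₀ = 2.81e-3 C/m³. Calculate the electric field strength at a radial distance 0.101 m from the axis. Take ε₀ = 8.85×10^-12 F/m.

E = 6.50e6 N/C

Choose a coaxial cylinder of radius r = 0.101 m (arbitrary length L) as the Gaussian surface (r < R).
Integrating ρ over the cross-section to radius r: λ_enc = (2πρ₀/R) ∫₀^r r'^2 dr' = 2πρ₀ r^3/(3·R) = 3.653e-5 C/m.
Since E is radial and uniform over the curved surface, Φ = E·2πrL = Q_enc/ε₀ = λ_enc L/ε₀.
E = |λ_enc|/(2πε₀r) = (3.653×10^-5)/(2π·8.85×10^-12·0.101) = 6.50×10^6 N/C.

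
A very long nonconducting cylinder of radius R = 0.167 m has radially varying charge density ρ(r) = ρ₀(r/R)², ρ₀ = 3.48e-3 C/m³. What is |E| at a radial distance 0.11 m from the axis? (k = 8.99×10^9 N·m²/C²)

Coaxial Gaussian cylinder, radius r = 0.11 m, length L (r < R).
Integrating ρ over the cross-section to radius r: λ_enc = (2πρ₀/R²) ∫₀^r r'^3 dr' = 2πρ₀ r^4/(4·R²) = 2.87×10^-5 C/m.
Applying ∮E·dA = Q_enc/ε₀ with the end caps contributing no flux:
E = 2k|λ_enc|/r = 2(8.99×10^9)(2.87×10^-5)/(0.11) = 4.69×10^6 N/C.

|E| = 4.69×10^6 N/C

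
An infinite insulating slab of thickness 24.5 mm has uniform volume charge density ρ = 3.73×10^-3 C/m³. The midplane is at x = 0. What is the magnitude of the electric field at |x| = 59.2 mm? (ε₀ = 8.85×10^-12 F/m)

The point |x| = 59.2 mm lies outside the slab (half-thickness 0.01225 m). A symmetric pillbox spanning the full slab encloses Q_enc = ρ·d·A.
Flux = 2EA ⇒ E = |ρ|d/(2ε₀), independent of distance outside.
E = (3.73×10^-3)(0.0245)/(2·8.85×10^-12) = 5.16×10^6 N/C.

|E| = 5.16×10^6 V/m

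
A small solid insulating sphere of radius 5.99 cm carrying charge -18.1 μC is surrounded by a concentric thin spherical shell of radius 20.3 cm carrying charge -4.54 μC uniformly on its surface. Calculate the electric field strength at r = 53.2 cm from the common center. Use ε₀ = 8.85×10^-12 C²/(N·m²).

7.19×10^5 N/C

Use a concentric Gaussian sphere at r = 53.2 cm (r > 20.3 cm, enclosing both).
Q_enc = (-18.1 μC) + (-4.54 μC) = -2.264e-5 C.
By Gauss's law, ∮E·dA = E·4πr² = Q_enc/ε₀.
E = |Q_enc|/(4πε₀r²) = (2.264e-5)/(4π·8.85×10^-12·(0.532)²) = 7.19×10^5 N/C.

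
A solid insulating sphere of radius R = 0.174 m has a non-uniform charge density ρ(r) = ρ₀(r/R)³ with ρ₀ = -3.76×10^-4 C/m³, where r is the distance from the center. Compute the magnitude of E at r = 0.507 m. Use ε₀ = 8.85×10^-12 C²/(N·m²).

|E| = 1.45×10^5 N/C

By spherical symmetry E is radial; choose a Gaussian sphere of radius r = 0.507 m (r > R, all charge enclosed).
Q_enc = 4π ∫₀^R ρ₀(r'/R)^3 r'² dr' = 4πρ₀R³/6 = -4.149×10^-6 C.
Gauss's law: E·4πr² = Q_enc/ε₀.
E = |Q_enc|/(4πε₀r²) = (4.149×10^-6)/(4π·8.85×10^-12·(0.507)²) = 1.45e5 N/C.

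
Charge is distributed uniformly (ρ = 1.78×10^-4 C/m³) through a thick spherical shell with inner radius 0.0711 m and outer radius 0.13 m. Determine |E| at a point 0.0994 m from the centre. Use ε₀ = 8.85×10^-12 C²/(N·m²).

E = 4.23e5 N/C

Take a concentric spherical Gaussian surface of radius r = 0.0994 m (within the shell material, 0.0711 m < r < 0.13 m).
Only the shell between 0.0711 m and r is enclosed: Q_enc = ρ·(4π/3)(r³ − a³) = (1.78e-4)·(4π/3)·((0.0994)³ − (0.0711)³) = 4.643×10^-7 C.
Since E is radial and uniform over the Gaussian sphere, Φ = E·4πr² = Q_enc/ε₀.
E = |Q_enc|/(4πε₀r²) = (4.643e-7)/(4π·8.85×10^-12·(0.0994)²) = 4.23e5 N/C.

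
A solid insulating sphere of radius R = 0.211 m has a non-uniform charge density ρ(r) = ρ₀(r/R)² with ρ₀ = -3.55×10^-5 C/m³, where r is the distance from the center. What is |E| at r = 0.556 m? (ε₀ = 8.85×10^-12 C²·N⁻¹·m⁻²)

Symmetry ⇒ E = E(r) r̂. Gaussian sphere of radius r = 0.556 m (r > R, all charge enclosed).
Q_enc = 4π ∫₀^R ρ₀(r'/R)^2 r'² dr' = 4πρ₀R³/5 = -8.381×10^-7 C.
By Gauss's law, ∮E·dA = E·4πr² = Q_enc/ε₀.
E = |Q_enc|/(4πε₀r²) = (8.381e-7)/(4π·8.85×10^-12·(0.556)²) = 2.44×10^4 N/C.

|E| ≈ 2.44×10^4 N/C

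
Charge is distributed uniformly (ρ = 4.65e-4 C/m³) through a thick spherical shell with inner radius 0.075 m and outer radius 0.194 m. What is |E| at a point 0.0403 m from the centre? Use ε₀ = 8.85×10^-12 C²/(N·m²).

Take a concentric spherical Gaussian surface of radius r = 0.0403 m (r < 0.075 m, inside the empty cavity).
No charge is enclosed, so by Gauss's law E·4πr² = 0 ⇒ E = 0.

E = 0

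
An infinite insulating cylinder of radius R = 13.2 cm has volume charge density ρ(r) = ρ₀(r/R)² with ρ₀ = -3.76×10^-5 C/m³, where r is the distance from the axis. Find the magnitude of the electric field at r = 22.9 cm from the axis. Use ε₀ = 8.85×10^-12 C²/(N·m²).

|E| ≈ 8.08×10^4 V/m

Take a coaxial cylindrical Gaussian surface of radius r = 22.9 cm and length L (r > R, full charge per length enclosed).
λ_enc = 2π ∫₀^R ρ₀(r'/R)^2 r' dr' = 2πρ₀R²/4 = -1.029e-6 C/m.
Applying ∮E·dA = Q_enc/ε₀ with the end caps contributing no flux:
E = |λ_enc|/(2πε₀r) = (1.029×10^-6)/(2π·8.85×10^-12·0.229) = 8.08×10^4 N/C.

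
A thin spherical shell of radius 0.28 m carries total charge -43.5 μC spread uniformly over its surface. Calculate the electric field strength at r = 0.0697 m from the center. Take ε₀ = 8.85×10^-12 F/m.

E = 0 (no enclosed charge)

Take a concentric spherical Gaussian surface of radius r = 0.0697 m (inside the shell, r < 0.28 m).
No charge lies within this surface, so Q_enc = 0 and Gauss's law gives E·4πr² = 0 ⇒ E = 0.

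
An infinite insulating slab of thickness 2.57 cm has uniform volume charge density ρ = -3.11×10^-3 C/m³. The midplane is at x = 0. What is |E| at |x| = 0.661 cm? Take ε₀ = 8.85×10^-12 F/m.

By symmetry E is perpendicular to the slab. A Gaussian pillbox from −0.661 cm to +0.661 cm (face area A) lies entirely within the slab.
Q_enc = ρ·(2x)·A and flux = 2EA, so 2EA = 2ρxA/ε₀ ⇒ E = |ρ|x/ε₀.
E = (3.11e-3)(0.00661)/(8.85×10^-12) = 2.32×10^6 N/C.

E ≈ 2.32e6 V/m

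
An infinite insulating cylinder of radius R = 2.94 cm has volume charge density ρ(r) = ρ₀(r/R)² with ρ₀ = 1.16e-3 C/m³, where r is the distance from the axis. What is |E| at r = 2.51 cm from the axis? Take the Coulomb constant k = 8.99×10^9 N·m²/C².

|E| ≈ 5.99×10^5 N/C

Take a coaxial cylindrical Gaussian surface of radius r = 2.51 cm and length L (r < R).
Integrating ρ over the cross-section to radius r: λ_enc = (2πρ₀/R²) ∫₀^r r'^3 dr' = 2πρ₀ r^4/(4·R²) = 8.367×10^-7 C/m.
Applying ∮E·dA = Q_enc/ε₀ with the end caps contributing no flux:
E = 2k|λ_enc|/r = 2(8.99×10^9)(8.367×10^-7)/(0.0251) = 5.99e5 N/C.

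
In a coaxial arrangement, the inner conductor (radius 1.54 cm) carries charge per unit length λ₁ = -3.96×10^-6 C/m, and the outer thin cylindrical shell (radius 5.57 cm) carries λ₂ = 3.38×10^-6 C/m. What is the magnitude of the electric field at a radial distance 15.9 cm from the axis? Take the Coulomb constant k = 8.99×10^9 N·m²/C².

|E| ≈ 6.56×10^4 V/m

Choose a coaxial cylinder of radius r = 15.9 cm (arbitrary length L) as the Gaussian surface (r > 5.57 cm, enclosing both).
λ_enc = λ₁ + λ₂ = (-3.96×10^-6) + (3.38e-6) = -5.80×10^-7 C/m.
Gauss's law: E·2πrL = λ_enc L/ε₀.
E = 2k|λ_enc|/r = 2(8.99×10^9)(5.80×10^-7)/(0.159) = 6.56e4 N/C.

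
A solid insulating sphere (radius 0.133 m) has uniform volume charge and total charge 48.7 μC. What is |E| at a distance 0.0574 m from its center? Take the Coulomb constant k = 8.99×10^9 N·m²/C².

Use a concentric Gaussian sphere at r = 0.0574 m (r < R).
Only the charge within r is enclosed: Q_enc = Q·(r/R)³ = (48.7 μC)·(0.0574 m/0.133 m)³ = 3.915×10^-6 C.
Since E is radial and uniform over the Gaussian sphere, Φ = E·4πr² = Q_enc/ε₀.
E = k|Q_enc|/r² = (8.99×10^9)(3.915e-6)/(0.0574)² = 1.07×10^7 N/C.

E = 1.07e7 V/m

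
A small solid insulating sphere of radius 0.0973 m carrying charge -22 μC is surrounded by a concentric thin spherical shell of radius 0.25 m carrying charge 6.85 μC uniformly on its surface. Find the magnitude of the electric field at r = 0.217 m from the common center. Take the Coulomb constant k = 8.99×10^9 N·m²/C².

Symmetry ⇒ E = E(r) r̂. Gaussian sphere of radius r = 0.217 m (between the bodies, 0.0973 m < r < 0.25 m).
Only the inner charge is enclosed; the outer shell contributes nothing inside itself. Q_enc = -22 μC = -2.20×10^-5 C.
Applying ∮E·dA = Q_enc/ε₀ with Φ = E(4πr²):
E = k|Q_enc|/r² = (8.99×10^9)(2.20e-5)/(0.217)² = 4.20e6 N/C.

E ≈ 4.20e6 N/C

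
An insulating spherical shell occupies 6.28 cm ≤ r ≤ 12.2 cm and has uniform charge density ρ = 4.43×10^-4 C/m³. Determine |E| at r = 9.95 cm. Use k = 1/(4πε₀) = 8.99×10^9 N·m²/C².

1.24e6 N/C

Take a concentric spherical Gaussian surface of radius r = 9.95 cm (within the shell material, 6.28 cm < r < 12.2 cm).
Enclosed charge is the volume from a to r: Q_enc = (4π/3)ρ(r³ − a³) = 1.368×10^-6 C.
By Gauss's law, ∮E·dA = E·4πr² = Q_enc/ε₀.
E = k|Q_enc|/r² = (8.99×10^9)(1.368e-6)/(0.0995)² = 1.24e6 N/C.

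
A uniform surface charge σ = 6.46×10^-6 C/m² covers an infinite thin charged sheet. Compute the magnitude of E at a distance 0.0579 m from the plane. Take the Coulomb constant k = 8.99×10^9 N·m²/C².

By planar symmetry E is perpendicular to the sheet and uniform; use a Gaussian pillbox with flat faces of area A on each side of the sheet.
Only the two end caps contribute flux: Φ = 2EA. With Q_enc = σA, Gauss's law gives E = |σ|/(2ε₀).
E = 2πk|σ| = 2π(8.99×10^9)(6.46×10^-6) = 3.65e5 N/C.

|E| = 3.65e5 V/m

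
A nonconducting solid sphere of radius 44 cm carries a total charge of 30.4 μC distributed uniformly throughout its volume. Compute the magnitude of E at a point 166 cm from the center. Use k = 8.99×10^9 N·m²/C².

By spherical symmetry E is radial; choose a Gaussian sphere of radius r = 166 cm (r > R, so the entire charge is enclosed).
Q_enc = 30.4 μC = 3.04×10^-5 C.
Since E is radial and uniform over the Gaussian sphere, Φ = E·4πr² = Q_enc/ε₀.
E = k|Q_enc|/r² = (8.99×10^9)(3.04e-5)/(1.66)² = 9.92e4 N/C.

9.92e4 N/C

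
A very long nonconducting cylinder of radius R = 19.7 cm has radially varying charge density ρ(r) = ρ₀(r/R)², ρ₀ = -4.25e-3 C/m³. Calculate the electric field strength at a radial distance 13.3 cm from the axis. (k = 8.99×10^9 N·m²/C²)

By cylindrical symmetry E is radial; use a coaxial Gaussian cylinder of radius 13.3 cm and length L (r < R).
Integrating ρ over the cross-section to radius r: λ_enc = (2πρ₀/R²) ∫₀^r r'^3 dr' = 2πρ₀ r^4/(4·R²) = -5.382e-5 C/m.
Applying ∮E·dA = Q_enc/ε₀ with the end caps contributing no flux:
E = 2k|λ_enc|/r = 2(8.99×10^9)(5.382×10^-5)/(0.133) = 7.28×10^6 N/C.

|E| ≈ 7.28e6 V/m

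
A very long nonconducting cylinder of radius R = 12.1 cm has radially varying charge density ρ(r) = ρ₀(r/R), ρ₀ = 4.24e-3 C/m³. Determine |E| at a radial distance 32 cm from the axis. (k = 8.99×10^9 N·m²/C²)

E ≈ 7.31e6 N/C

Take a coaxial cylindrical Gaussian surface of radius r = 32 cm and length L (r > R, full charge per length enclosed).
λ_enc = 2π ∫₀^R ρ₀(r'/R)^1 r' dr' = 2πρ₀R²/3 = 1.30×10^-4 C/m.
Gauss's law: E·2πrL = λ_enc L/ε₀.
E = 2k|λ_enc|/r = 2(8.99×10^9)(1.30×10^-4)/(0.32) = 7.31×10^6 N/C.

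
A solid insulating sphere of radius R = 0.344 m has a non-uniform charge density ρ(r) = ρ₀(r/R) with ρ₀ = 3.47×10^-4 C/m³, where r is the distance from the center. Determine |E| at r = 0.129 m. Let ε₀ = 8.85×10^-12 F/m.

Take a concentric spherical Gaussian surface of radius r = 0.129 m (r < R).
Q_enc = ∫₀^r ρ(r')·4πr'² dr' = (4πρ₀/R) ∫₀^r r'^3 dr' = 4πρ₀ r^4/(4·R) = 8.776e-7 C.
Applying ∮E·dA = Q_enc/ε₀ with Φ = E(4πr²):
E = |Q_enc|/(4πε₀r²) = (8.776e-7)/(4π·8.85×10^-12·(0.129)²) = 4.74e5 N/C.

E = 4.74×10^5 V/m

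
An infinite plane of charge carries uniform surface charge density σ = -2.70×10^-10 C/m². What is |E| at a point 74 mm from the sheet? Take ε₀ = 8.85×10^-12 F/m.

E ≈ 15.3 N/C

The symmetry is planar: E is normal to the sheet and the same magnitude on both sides. Take a pillbox straddling the sheet with end-cap area A.
Only the two end caps contribute flux: Φ = 2EA. With Q_enc = σA, Gauss's law gives E = |σ|/(2ε₀).
E = |σ|/(2ε₀) = (2.70e-10)/(2·8.85×10^-12) = 15.3 N/C.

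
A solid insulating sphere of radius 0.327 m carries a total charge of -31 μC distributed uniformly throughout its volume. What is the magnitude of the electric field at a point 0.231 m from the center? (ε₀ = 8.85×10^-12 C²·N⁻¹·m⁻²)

E ≈ 1.84×10^6 N/C

Use a concentric Gaussian sphere at r = 0.231 m (r < R).
Only the charge within r is enclosed: Q_enc = Q·(r/R)³ = (-31 μC)·(0.231 m/0.327 m)³ = -1.093e-5 C.
Applying ∮E·dA = Q_enc/ε₀ with Φ = E(4πr²):
E = |Q_enc|/(4πε₀r²) = (1.093×10^-5)/(4π·8.85×10^-12·(0.231)²) = 1.84×10^6 N/C.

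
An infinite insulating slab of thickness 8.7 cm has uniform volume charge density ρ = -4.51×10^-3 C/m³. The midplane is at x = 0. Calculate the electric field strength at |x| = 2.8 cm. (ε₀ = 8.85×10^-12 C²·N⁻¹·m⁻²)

By symmetry E is perpendicular to the slab. A Gaussian pillbox from −2.8 cm to +2.8 cm (face area A) lies entirely within the slab.
Q_enc = ρ·(2x)·A and flux = 2EA, so 2EA = 2ρxA/ε₀ ⇒ E = |ρ|x/ε₀.
E = (4.51×10^-3)(0.028)/(8.85×10^-12) = 1.43×10^7 N/C.

1.43×10^7 V/m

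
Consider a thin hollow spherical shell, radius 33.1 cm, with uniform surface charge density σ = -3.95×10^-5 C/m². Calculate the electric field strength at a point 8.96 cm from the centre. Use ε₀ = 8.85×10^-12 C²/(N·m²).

E = 0

Take a concentric spherical Gaussian surface of radius r = 8.96 cm (inside the shell, r < 33.1 cm).
No charge lies within this surface, so Q_enc = 0 and Gauss's law gives E·4πr² = 0 ⇒ E = 0.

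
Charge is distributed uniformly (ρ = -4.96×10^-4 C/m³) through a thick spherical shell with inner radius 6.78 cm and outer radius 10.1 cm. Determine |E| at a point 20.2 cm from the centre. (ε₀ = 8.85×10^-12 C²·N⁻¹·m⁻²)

E = 3.29e5 V/m

Take a concentric spherical Gaussian surface of radius r = 20.2 cm (r > 10.1 cm, enclosing the whole shell).
Q_enc = ρ·(4π/3)(b³ − a³) = (-4.96e-4)·(4π/3)·((0.101)³ − (0.0678)³) = -1.493×10^-6 C.
Gauss's law: E·4πr² = Q_enc/ε₀.
E = |Q_enc|/(4πε₀r²) = (1.493×10^-6)/(4π·8.85×10^-12·(0.202)²) = 3.29×10^5 N/C.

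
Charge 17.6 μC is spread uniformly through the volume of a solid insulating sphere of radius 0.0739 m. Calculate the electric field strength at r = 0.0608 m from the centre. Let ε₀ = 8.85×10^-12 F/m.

E = 2.38e7 N/C

Take a concentric spherical Gaussian surface of radius r = 0.0608 m (r < R).
Only the charge within r is enclosed: Q_enc = Q·(r/R)³ = (17.6 μC)·(0.0608 m/0.0739 m)³ = 9.801×10^-6 C.
Since E is radial and uniform over the Gaussian sphere, Φ = E·4πr² = Q_enc/ε₀.
E = |Q_enc|/(4πε₀r²) = (9.801×10^-6)/(4π·8.85×10^-12·(0.0608)²) = 2.38e7 N/C.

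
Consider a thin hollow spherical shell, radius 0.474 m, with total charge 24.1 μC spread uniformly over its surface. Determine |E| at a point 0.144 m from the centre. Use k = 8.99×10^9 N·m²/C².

E = 0

By spherical symmetry E is radial; choose a Gaussian sphere of radius r = 0.144 m (inside the shell, r < 0.474 m).
All the charge is outside the Gaussian surface: Q_enc = 0, hence E = 0 everywhere inside the shell.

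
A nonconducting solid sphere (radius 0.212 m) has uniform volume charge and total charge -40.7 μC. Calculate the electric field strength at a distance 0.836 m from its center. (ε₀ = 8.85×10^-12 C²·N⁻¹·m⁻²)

5.24e5 N/C

Use a concentric Gaussian sphere at r = 0.836 m (r > R, so the entire charge is enclosed).
Q_enc = -40.7 μC = -4.07e-5 C.
Since E is radial and uniform over the Gaussian sphere, Φ = E·4πr² = Q_enc/ε₀.
E = |Q_enc|/(4πε₀r²) = (4.07e-5)/(4π·8.85×10^-12·(0.836)²) = 5.24×10^5 N/C.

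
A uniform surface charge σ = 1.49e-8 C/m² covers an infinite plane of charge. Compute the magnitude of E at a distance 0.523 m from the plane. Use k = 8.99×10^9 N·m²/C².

By planar symmetry E is perpendicular to the sheet and uniform; use a Gaussian pillbox with flat faces of area A on each side of the sheet.
Flux Φ = 2EA and Q_enc = σA, so 2EA = σA/ε₀ ⇒ E = |σ|/(2ε₀), independent of distance.
E = 2πk|σ| = 2π(8.99×10^9)(1.49e-8) = 842 N/C.

|E| ≈ 842 N/C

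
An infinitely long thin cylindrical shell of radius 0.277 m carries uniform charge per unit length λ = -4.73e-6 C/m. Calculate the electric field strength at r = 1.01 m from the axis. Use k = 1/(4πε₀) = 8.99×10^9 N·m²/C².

E ≈ 8.42×10^4 V/m

Coaxial Gaussian cylinder, radius r = 1.01 m, length L (r > 0.277 m).
The full line charge is enclosed: λ_enc = -4.73e-6 C/m.
By Gauss's law (flux through the curved wall only), E·2πrL = λ_enc L/ε₀.
E = 2k|λ_enc|/r = 2(8.99×10^9)(4.73×10^-6)/(1.01) = 8.42×10^4 N/C.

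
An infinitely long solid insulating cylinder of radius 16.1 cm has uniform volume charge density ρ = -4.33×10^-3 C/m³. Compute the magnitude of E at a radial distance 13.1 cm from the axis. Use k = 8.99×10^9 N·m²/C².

By cylindrical symmetry E is radial; use a coaxial Gaussian cylinder of radius 13.1 cm and length L (r < R).
Charge inside radius r per length L is ρ·πr²·L, so λ_enc = ρπr² = -2.334×10^-4 C/m.
Applying ∮E·dA = Q_enc/ε₀ with the end caps contributing no flux:
E = 2k|λ_enc|/r = 2(8.99×10^9)(2.334e-4)/(0.131) = 3.20×10^7 N/C.

E = 3.20×10^7 N/C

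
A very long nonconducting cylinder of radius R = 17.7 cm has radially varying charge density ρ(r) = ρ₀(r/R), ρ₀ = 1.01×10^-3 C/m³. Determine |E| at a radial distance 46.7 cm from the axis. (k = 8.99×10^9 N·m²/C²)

E ≈ 2.55e6 V/m

Coaxial Gaussian cylinder, radius r = 46.7 cm, length L (r > R, full charge per length enclosed).
λ_enc = 2π ∫₀^R ρ₀(r'/R)^1 r' dr' = 2πρ₀R²/3 = 6.627×10^-5 C/m.
Applying ∮E·dA = Q_enc/ε₀ with the end caps contributing no flux:
E = 2k|λ_enc|/r = 2(8.99×10^9)(6.627×10^-5)/(0.467) = 2.55×10^6 N/C.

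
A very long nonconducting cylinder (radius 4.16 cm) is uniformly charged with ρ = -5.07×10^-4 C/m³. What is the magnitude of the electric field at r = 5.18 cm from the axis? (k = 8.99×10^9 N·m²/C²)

|E| = 9.57×10^5 N/C

By cylindrical symmetry E is radial; use a coaxial Gaussian cylinder of radius 5.18 cm and length L (r > 4.16 cm, full cross-section enclosed).
λ_enc = ρ·πR² = (-5.07×10^-4)π(0.0416)² = -2.756×10^-6 C/m.
By Gauss's law (flux through the curved wall only), E·2πrL = λ_enc L/ε₀.
E = 2k|λ_enc|/r = 2(8.99×10^9)(2.756×10^-6)/(0.0518) = 9.57e5 N/C.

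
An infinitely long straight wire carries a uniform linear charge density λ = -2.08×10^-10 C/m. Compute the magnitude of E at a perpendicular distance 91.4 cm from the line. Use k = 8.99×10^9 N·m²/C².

Take a coaxial cylindrical Gaussian surface of radius r = 91.4 cm and length L.
Q_enc = λL, so λ_enc = -2.08×10^-10 C/m.
Applying ∮E·dA = Q_enc/ε₀ with the end caps contributing no flux:
E = 2k|λ_enc|/r = 2(8.99×10^9)(2.08×10^-10)/(0.914) = 4.09 N/C.

|E| = 4.09 N/C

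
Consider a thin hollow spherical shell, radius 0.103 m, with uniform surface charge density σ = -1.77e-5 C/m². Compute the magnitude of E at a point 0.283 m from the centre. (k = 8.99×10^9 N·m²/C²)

E ≈ 2.65×10^5 V/m

Take a concentric spherical Gaussian surface of radius r = 0.283 m (r > 0.103 m).
The entire shell is enclosed: Q_enc = σ·4πR² = (-1.77e-5)·4π·(0.103)² = -2.36×10^-6 C.
By Gauss's law, ∮E·dA = E·4πr² = Q_enc/ε₀.
E = k|Q_enc|/r² = (8.99×10^9)(2.36e-6)/(0.283)² = 2.65×10^5 N/C.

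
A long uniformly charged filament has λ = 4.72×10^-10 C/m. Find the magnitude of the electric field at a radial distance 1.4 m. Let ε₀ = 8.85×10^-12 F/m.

By cylindrical symmetry E is radial; use a coaxial Gaussian cylinder of radius 1.4 m and length L.
Q_enc = λL, so λ_enc = 4.72×10^-10 C/m.
Applying ∮E·dA = Q_enc/ε₀ with the end caps contributing no flux:
E = |λ_enc|/(2πε₀r) = (4.72×10^-10)/(2π·8.85×10^-12·1.4) = 6.06 N/C.

6.06 N/C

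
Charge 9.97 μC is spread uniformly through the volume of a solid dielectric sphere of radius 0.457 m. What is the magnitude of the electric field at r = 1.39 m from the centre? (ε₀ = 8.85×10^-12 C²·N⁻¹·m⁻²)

By spherical symmetry E is radial; choose a Gaussian sphere of radius r = 1.39 m (r > R, so the entire charge is enclosed).
Q_enc = 9.97 μC = 9.97e-6 C.
Applying ∮E·dA = Q_enc/ε₀ with Φ = E(4πr²):
E = |Q_enc|/(4πε₀r²) = (9.97×10^-6)/(4π·8.85×10^-12·(1.39)²) = 4.64×10^4 N/C.

|E| ≈ 4.64×10^4 V/m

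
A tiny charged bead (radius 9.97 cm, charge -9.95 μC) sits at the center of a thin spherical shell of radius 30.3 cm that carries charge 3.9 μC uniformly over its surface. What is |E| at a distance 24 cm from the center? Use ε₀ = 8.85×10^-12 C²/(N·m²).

|E| = 1.55e6 N/C

By spherical symmetry E is radial; choose a Gaussian sphere of radius r = 24 cm (between the bodies, 9.97 cm < r < 30.3 cm).
The shell at 30.3 cm lies outside the Gaussian surface, so Q_enc = -9.95 μC = -9.95×10^-6 C.
By Gauss's law, ∮E·dA = E·4πr² = Q_enc/ε₀.
E = |Q_enc|/(4πε₀r²) = (9.95×10^-6)/(4π·8.85×10^-12·(0.24)²) = 1.55e6 N/C.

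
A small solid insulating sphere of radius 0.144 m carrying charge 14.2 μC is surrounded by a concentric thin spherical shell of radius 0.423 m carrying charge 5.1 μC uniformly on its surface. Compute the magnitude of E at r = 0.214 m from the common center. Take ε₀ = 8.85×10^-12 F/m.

E = 2.79×10^6 V/m

Symmetry ⇒ E = E(r) r̂. Gaussian sphere of radius r = 0.214 m (between the bodies, 0.144 m < r < 0.423 m).
Only the inner charge is enclosed; the outer shell contributes nothing inside itself. Q_enc = 14.2 μC = 1.42×10^-5 C.
Gauss's law: E·4πr² = Q_enc/ε₀.
E = |Q_enc|/(4πε₀r²) = (1.42e-5)/(4π·8.85×10^-12·(0.214)²) = 2.79e6 N/C.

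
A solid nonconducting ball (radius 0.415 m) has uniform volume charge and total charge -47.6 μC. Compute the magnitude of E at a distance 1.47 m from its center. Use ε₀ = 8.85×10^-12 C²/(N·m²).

Use a concentric Gaussian sphere at r = 1.47 m (r > R, so the entire charge is enclosed).
Q_enc = -47.6 μC = -4.76e-5 C.
By Gauss's law, ∮E·dA = E·4πr² = Q_enc/ε₀.
E = |Q_enc|/(4πε₀r²) = (4.76×10^-5)/(4π·8.85×10^-12·(1.47)²) = 1.98×10^5 N/C.

|E| ≈ 1.98×10^5 N/C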